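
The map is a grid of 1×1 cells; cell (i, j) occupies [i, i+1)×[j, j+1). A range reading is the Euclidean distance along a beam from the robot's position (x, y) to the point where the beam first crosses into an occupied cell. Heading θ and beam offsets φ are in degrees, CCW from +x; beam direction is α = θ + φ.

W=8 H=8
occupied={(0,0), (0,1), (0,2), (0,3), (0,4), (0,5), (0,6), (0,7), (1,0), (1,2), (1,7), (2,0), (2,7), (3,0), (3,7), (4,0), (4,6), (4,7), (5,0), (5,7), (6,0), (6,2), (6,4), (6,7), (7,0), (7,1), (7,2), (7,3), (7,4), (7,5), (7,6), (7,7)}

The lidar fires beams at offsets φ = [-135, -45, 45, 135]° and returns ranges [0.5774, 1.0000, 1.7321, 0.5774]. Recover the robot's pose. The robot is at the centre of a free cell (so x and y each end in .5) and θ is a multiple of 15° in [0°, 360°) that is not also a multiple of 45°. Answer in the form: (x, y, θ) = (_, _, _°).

The pose lattice has 32·16 = 512 candidates. Test each by forward raycasting.
  (5.5, 2.5, 210°): beam 1 = 1.9319 ≠ 0.5774 ✗
  (5.5, 5.5, 255°): beam 1 = 1.0000 ≠ 0.5774 ✗
  (2.5, 4.5, 240°): beam 1 = 2.5882 ≠ 0.5774 ✗
  …
  (6.5, 5.5, 105°): r_1=0.5774, r_2=1.0000, r_3=1.7321, r_4=0.5774 — all match ✓
Only this pose fits every beam.

(x, y, θ) = (6.5, 5.5, 105°)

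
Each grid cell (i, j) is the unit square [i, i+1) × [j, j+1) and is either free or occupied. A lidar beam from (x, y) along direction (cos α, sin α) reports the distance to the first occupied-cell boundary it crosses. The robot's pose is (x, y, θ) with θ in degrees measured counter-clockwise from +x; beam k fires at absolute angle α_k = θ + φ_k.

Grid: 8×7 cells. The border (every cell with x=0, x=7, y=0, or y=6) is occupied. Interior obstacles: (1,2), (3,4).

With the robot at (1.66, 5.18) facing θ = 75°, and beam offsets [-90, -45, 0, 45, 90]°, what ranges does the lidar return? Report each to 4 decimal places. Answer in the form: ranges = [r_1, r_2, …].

beam 1: φ=-90°, α=345°
  direction (0.9659, -0.2588); cell (1,5); t to first gridline: x 0.3520, y 0.6955 (then +1.0353 / +3.8637)
    (2,5) via x @ 0.3520
    (2,4) via y @ 0.6955
    (3,4) via x @ 1.3873  # hit
  → r_1 = 1.3873
beam 2: φ=-45°, α=30°
  direction (0.8660, 0.5000); cell (1,5); t to first gridline: x 0.3926, y 1.6400 (then +1.1547 / +2.0000)
    (2,5) via x @ 0.3926
    (3,5) via x @ 1.5473
    (3,6) via y @ 1.6400  # hit
  → r_2 = 1.6400
beam 3: φ=0°, α=75°
  direction (0.2588, 0.9659); cell (1,5); t to first gridline: x 1.3137, y 0.8489 (then +3.8637 / +1.0353)
    (1,6) via y @ 0.8489  # hit
  → r_3 = 0.8489
beam 4: φ=45°, α=120°
  direction (-0.5000, 0.8660); cell (1,5); t to first gridline: x 1.3200, y 0.9469 (then +2.0000 / +1.1547)
    (1,6) via y @ 0.9469  # hit
  → r_4 = 0.9469
beam 5: φ=90°, α=165°
  direction (-0.9659, 0.2588); cell (1,5); t to first gridline: x 0.6833, y 3.1682 (then +1.0353 / +3.8637)
    (0,5) via x @ 0.6833  # hit
  → r_5 = 0.6833

ranges = [1.3873, 1.6400, 0.8489, 0.9469, 0.6833]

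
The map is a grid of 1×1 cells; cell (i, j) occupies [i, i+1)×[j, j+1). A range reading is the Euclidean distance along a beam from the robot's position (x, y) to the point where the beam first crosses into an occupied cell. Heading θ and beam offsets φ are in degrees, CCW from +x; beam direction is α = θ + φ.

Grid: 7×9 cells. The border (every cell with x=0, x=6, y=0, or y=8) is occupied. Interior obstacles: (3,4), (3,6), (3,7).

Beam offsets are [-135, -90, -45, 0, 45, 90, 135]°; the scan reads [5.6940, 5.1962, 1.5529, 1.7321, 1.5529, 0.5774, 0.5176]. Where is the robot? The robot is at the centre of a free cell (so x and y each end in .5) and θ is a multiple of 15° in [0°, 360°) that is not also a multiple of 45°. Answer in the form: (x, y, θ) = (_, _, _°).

The pose lattice has 32·16 = 512 candidates. Test each by forward raycasting.
  (4.5, 1.5, 150°): beam 1 = 1.5529 ≠ 5.6940 ✗
  (2.5, 3.5, 345°): beam 1 = 1.7321 ≠ 5.6940 ✗
  (1.5, 7.5, 300°): beam 1 = 0.5176 ≠ 5.6940 ✗
  …
  (1.5, 6.5, 60°): r_1=5.6940, r_2=5.1962, r_3=1.5529, r_4=1.7321, r_5=1.5529, r_6=0.5774, r_7=0.5176 — all match ✓
Unique over the lattice → pose = (1.5, 6.5, 60°).

(x, y, θ) = (1.5, 6.5, 60°)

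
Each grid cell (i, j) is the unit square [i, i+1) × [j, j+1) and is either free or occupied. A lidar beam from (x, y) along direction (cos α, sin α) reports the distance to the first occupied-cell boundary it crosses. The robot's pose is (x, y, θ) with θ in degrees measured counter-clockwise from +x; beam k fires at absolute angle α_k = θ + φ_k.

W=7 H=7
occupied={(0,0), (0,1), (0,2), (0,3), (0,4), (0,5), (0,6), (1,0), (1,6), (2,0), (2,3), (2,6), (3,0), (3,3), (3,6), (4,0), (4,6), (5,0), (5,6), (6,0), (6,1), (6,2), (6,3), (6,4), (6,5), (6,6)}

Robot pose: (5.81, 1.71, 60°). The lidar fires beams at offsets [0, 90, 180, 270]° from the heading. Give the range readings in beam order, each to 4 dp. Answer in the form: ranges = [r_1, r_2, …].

ranges = [0.3800, 2.5800, 0.8198, 0.2194]

beam 1: φ=0°, α=60°
  dir = (cos 60°, sin 60°) = (0.5000, 0.8660); from cell (5,1)
  next x-line at t=0.3800, next y-line at t=0.3349; Δt_x=2.0000, Δt_y=1.1547
    y: enter (5,2) at t=0.3349
    x: enter (6,2) at t=0.3800 ← occupied
  → r_1 = 0.3800
beam 2: φ=90°, α=150°
  dir = (cos 150°, sin 150°) = (-0.8660, 0.5000); from cell (5,1)
  next x-line at t=0.9353, next y-line at t=0.5800; Δt_x=1.1547, Δt_y=2.0000
    y: enter (5,2) at t=0.5800
    x: enter (4,2) at t=0.9353
    x: enter (3,2) at t=2.0900
    y: enter (3,3) at t=2.5800 ← occupied
  → r_2 = 2.5800
beam 3: φ=180°, α=240°
  dir = (cos 240°, sin 240°) = (-0.5000, -0.8660); from cell (5,1)
  next x-line at t=1.6200, next y-line at t=0.8198; Δt_x=2.0000, Δt_y=1.1547
    y: enter (5,0) at t=0.8198 ← occupied
  → r_3 = 0.8198
beam 4: φ=270°, α=330°
  dir = (cos 330°, sin 330°) = (0.8660, -0.5000); from cell (5,1)
  next x-line at t=0.2194, next y-line at t=1.4200; Δt_x=1.1547, Δt_y=2.0000
    x: enter (6,1) at t=0.2194 ← occupied
  → r_4 = 0.2194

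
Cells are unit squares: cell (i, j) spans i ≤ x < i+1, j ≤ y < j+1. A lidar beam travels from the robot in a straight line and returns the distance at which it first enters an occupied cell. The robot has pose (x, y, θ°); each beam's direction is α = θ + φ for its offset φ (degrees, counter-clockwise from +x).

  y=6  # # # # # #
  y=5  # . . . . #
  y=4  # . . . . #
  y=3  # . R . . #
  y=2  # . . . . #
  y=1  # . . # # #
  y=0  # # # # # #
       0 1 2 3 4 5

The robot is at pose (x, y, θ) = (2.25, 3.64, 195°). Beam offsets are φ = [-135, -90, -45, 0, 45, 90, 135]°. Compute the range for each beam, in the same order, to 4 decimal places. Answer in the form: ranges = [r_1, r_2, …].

ranges = [2.7251, 2.4433, 1.4434, 1.2941, 2.5000, 2.7331, 3.1754]

beam 1: φ=-135°, α=60°
  direction (0.5000, 0.8660); cell (2,3); t to first gridline: x 1.5000, y 0.4157 (then +2.0000 / +1.1547)
    (2,4) via y @ 0.4157
    (3,4) via x @ 1.5000
    (3,5) via y @ 1.5704
    (3,6) via y @ 2.7251  # hit
  → r_1 = 2.7251
beam 2: φ=-90°, α=105°
  direction (-0.2588, 0.9659); cell (2,3); t to first gridline: x 0.9659, y 0.3727 (then +3.8637 / +1.0353)
    (2,4) via y @ 0.3727
    (1,4) via x @ 0.9659
    (1,5) via y @ 1.4080
    (1,6) via y @ 2.4433  # hit
  → r_2 = 2.4433
beam 3: φ=-45°, α=150°
  direction (-0.8660, 0.5000); cell (2,3); t to first gridline: x 0.2887, y 0.7200 (then +1.1547 / +2.0000)
    (1,3) via x @ 0.2887
    (1,4) via y @ 0.7200
    (0,4) via x @ 1.4434  # hit
  → r_3 = 1.4434
beam 4: φ=0°, α=195°
  direction (-0.9659, -0.2588); cell (2,3); t to first gridline: x 0.2588, y 2.4728 (then +1.0353 / +3.8637)
    (1,3) via x @ 0.2588
    (0,3) via x @ 1.2941  # hit
  → r_4 = 1.2941
beam 5: φ=45°, α=240°
  direction (-0.5000, -0.8660); cell (2,3); t to first gridline: x 0.5000, y 0.7390 (then +2.0000 / +1.1547)
    (1,3) via x @ 0.5000
    (1,2) via y @ 0.7390
    (1,1) via y @ 1.8937
    (0,1) via x @ 2.5000  # hit
  → r_5 = 2.5000
beam 6: φ=90°, α=285°
  direction (0.2588, -0.9659); cell (2,3); t to first gridline: x 2.8978, y 0.6626 (then +3.8637 / +1.0353)
    (2,2) via y @ 0.6626
    (2,1) via y @ 1.6979
    (2,0) via y @ 2.7331  # hit
  → r_6 = 2.7331
beam 7: φ=135°, α=330°
  direction (0.8660, -0.5000); cell (2,3); t to first gridline: x 0.8660, y 1.2800 (then +1.1547 / +2.0000)
    (3,3) via x @ 0.8660
    (3,2) via y @ 1.2800
    (4,2) via x @ 2.0207
    (5,2) via x @ 3.1754  # hit
  → r_7 = 3.1754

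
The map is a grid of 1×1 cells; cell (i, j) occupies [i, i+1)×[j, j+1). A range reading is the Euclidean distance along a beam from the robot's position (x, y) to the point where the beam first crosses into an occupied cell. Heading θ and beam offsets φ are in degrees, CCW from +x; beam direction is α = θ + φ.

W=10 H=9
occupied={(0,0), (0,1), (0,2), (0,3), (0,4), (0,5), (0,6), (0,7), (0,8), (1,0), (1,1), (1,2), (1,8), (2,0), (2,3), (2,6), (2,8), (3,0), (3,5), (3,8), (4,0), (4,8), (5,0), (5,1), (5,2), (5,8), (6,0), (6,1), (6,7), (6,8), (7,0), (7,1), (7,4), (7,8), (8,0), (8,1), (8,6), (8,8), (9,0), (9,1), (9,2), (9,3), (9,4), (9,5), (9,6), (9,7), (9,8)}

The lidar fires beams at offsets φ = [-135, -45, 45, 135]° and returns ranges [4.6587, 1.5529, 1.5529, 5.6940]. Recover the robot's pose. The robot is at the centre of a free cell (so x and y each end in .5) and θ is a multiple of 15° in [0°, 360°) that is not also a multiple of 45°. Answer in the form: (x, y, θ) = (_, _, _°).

Candidates: 43 free-cell centres × 16 headings = 688 poses. Raycast each; keep the one whose scan matches to 4 dp.
  (8.5, 5.5, 285°): beam 1 = 5.0000 ≠ 4.6587 ✗
  (4.5, 5.5, 105°): beam 1 = 2.8868 ≠ 4.6587 ✗
  (8.5, 7.5, 60°): beam 1 = 0.5176 ≠ 4.6587 ✗
  (3.5, 1.5, 150°): beam 1 = 1.5529 ≠ 4.6587 ✗
  (4.5, 1.5, 75°): beam 1 = 0.5774 ≠ 4.6587 ✗
  …
  (4.5, 6.5, 120°): r_1=4.6587, r_2=1.5529, r_3=1.5529, r_4=5.6940 — all match ✓
No second candidate reproduces the full scan.

(x, y, θ) = (4.5, 6.5, 120°)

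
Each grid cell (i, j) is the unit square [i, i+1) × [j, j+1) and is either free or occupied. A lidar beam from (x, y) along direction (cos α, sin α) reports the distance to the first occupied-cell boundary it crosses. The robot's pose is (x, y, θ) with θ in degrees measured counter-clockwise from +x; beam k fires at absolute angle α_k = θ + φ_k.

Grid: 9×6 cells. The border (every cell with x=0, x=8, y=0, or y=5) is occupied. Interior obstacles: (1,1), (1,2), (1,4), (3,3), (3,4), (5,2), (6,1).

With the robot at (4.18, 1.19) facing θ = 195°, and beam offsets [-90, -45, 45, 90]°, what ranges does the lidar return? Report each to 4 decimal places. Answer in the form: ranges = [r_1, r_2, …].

beam 1: φ=-90°, α=105°
  dir = (cos 105°, sin 105°) = (-0.2588, 0.9659); from cell (4,1)
  next x-line at t=0.6955, next y-line at t=0.8386; Δt_x=3.8637, Δt_y=1.0353
    x: enter (3,1) at t=0.6955
    y: enter (3,2) at t=0.8386
    y: enter (3,3) at t=1.8738 ← occupied
  → r_1 = 1.8738
beam 2: φ=-45°, α=150°
  dir = (cos 150°, sin 150°) = (-0.8660, 0.5000); from cell (4,1)
  next x-line at t=0.2078, next y-line at t=1.6200; Δt_x=1.1547, Δt_y=2.0000
    x: enter (3,1) at t=0.2078
    x: enter (2,1) at t=1.3625
    y: enter (2,2) at t=1.6200
    x: enter (1,2) at t=2.5172 ← occupied
  → r_2 = 2.5172
beam 3: φ=45°, α=240°
  dir = (cos 240°, sin 240°) = (-0.5000, -0.8660); from cell (4,1)
  next x-line at t=0.3600, next y-line at t=0.2194; Δt_x=2.0000, Δt_y=1.1547
    y: enter (4,0) at t=0.2194 ← occupied
  → r_3 = 0.2194
beam 4: φ=90°, α=285°
  dir = (cos 285°, sin 285°) = (0.2588, -0.9659); from cell (4,1)
  next x-line at t=3.1682, next y-line at t=0.1967; Δt_x=3.8637, Δt_y=1.0353
    y: enter (4,0) at t=0.1967 ← occupied
  → r_4 = 0.1967

ranges = [1.8738, 2.5172, 0.2194, 0.1967]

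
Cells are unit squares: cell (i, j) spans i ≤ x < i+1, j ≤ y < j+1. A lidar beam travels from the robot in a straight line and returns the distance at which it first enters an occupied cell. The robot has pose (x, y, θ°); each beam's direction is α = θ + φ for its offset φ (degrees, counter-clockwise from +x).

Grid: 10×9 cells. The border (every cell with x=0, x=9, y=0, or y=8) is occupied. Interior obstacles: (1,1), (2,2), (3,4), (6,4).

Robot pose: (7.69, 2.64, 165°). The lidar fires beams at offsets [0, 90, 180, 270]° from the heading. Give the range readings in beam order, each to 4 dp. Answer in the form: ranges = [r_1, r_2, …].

beam 1: φ=0°, α=165°
  d=(-0.9659,0.2588)  start (7,2)  tX=0.7143 tY=1.3909  stride 1/|dx|=1.0353 1/|dy|=3.8637
    cross x-line → (6,2), t=0.7143
    cross y-line → (6,3), t=1.3909
    cross x-line → (5,3), t=1.7496
    cross x-line → (4,3), t=2.7849
    cross x-line → (3,3), t=3.8202
    cross x-line → (2,3), t=4.8554
    cross y-line → (2,4), t=5.2546
    cross x-line → (1,4), t=5.8907
    cross x-line → (0,4), t=6.9260 (wall)
  → r_1 = 6.9260
beam 2: φ=90°, α=255°
  d=(-0.2588,-0.9659)  start (7,2)  tX=2.6660 tY=0.6626  stride 1/|dx|=3.8637 1/|dy|=1.0353
    cross y-line → (7,1), t=0.6626
    cross y-line → (7,0), t=1.6979 (wall)
  → r_2 = 1.6979
beam 3: φ=180°, α=345°
  d=(0.9659,-0.2588)  start (7,2)  tX=0.3209 tY=2.4728  stride 1/|dx|=1.0353 1/|dy|=3.8637
    cross x-line → (8,2), t=0.3209
    cross x-line → (9,2), t=1.3562 (wall)
  → r_3 = 1.3562
beam 4: φ=270°, α=75°
  d=(0.2588,0.9659)  start (7,2)  tX=1.1977 tY=0.3727  stride 1/|dx|=3.8637 1/|dy|=1.0353
    cross y-line → (7,3), t=0.3727
    cross x-line → (8,3), t=1.1977
    cross y-line → (8,4), t=1.4080
    cross y-line → (8,5), t=2.4433
    cross y-line → (8,6), t=3.4785
    cross y-line → (8,7), t=4.5138
    cross x-line → (9,7), t=5.0615 (wall)
  → r_4 = 5.0615

ranges = [6.9260, 1.6979, 1.3562, 5.0615]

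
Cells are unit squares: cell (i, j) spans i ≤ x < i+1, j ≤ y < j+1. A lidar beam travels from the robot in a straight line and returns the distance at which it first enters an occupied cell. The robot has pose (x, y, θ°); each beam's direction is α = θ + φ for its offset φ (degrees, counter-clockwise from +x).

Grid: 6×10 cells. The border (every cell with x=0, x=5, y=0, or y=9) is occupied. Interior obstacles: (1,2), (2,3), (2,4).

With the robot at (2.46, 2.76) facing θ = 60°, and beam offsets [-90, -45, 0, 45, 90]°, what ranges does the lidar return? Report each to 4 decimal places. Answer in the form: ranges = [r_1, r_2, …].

beam 1: φ=-90°, α=330°
  direction (0.8660, -0.5000); cell (2,2); t to first gridline: x 0.6235, y 1.5200 (then +1.1547 / +2.0000)
    (3,2) via x @ 0.6235
    (3,1) via y @ 1.5200
    (4,1) via x @ 1.7782
    (5,1) via x @ 2.9329  # hit
  → r_1 = 2.9329
beam 2: φ=-45°, α=15°
  direction (0.9659, 0.2588); cell (2,2); t to first gridline: x 0.5590, y 0.9273 (then +1.0353 / +3.8637)
    (3,2) via x @ 0.5590
    (3,3) via y @ 0.9273
    (4,3) via x @ 1.5943
    (5,3) via x @ 2.6296  # hit
  → r_2 = 2.6296
beam 3: φ=0°, α=60°
  direction (0.5000, 0.8660); cell (2,2); t to first gridline: x 1.0800, y 0.2771 (then +2.0000 / +1.1547)
    (2,3) via y @ 0.2771  # hit
  → r_3 = 0.2771
beam 4: φ=45°, α=105°
  direction (-0.2588, 0.9659); cell (2,2); t to first gridline: x 1.7773, y 0.2485 (then +3.8637 / +1.0353)
    (2,3) via y @ 0.2485  # hit
  → r_4 = 0.2485
beam 5: φ=90°, α=150°
  direction (-0.8660, 0.5000); cell (2,2); t to first gridline: x 0.5312, y 0.4800 (then +1.1547 / +2.0000)
    (2,3) via y @ 0.4800  # hit
  → r_5 = 0.4800

ranges = [2.9329, 2.6296, 0.2771, 0.2485, 0.4800]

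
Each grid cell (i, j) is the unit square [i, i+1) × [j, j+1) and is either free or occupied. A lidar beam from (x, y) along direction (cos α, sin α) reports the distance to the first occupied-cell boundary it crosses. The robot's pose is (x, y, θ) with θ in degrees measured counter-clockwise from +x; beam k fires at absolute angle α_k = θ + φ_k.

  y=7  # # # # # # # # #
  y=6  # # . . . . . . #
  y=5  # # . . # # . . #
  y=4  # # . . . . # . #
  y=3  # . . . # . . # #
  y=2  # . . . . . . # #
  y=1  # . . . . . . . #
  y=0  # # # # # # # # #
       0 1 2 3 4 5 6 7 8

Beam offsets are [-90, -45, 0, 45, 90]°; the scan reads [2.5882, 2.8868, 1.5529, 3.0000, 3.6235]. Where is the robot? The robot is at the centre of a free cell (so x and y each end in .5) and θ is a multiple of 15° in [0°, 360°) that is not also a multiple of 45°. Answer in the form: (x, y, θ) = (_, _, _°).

Enumerate (i+0.5, j+0.5, θ) over the 33 free cells and 16 admissible headings. For each, cast all 5 beams and compare to the given ranges.
  (7.5, 1.5, 195°): beam 1 = 0.5176 ≠ 2.5882 ✗
  (3.5, 3.5, 285°): beam 3 = 2.5882 ≠ 1.5529 ✗
  (6.5, 1.5, 210°): beam 1 = 4.0415 ≠ 2.5882 ✗
  (4.5, 6.5, 150°): beam 1 = 0.5774 ≠ 2.5882 ✗
  …
  (2.5, 3.5, 345°): r_1=2.5882, r_2=2.8868, r_3=1.5529, r_4=3.0000, r_5=3.6235 — all match ✓
Only this pose fits every beam.

(x, y, θ) = (2.5, 3.5, 345°)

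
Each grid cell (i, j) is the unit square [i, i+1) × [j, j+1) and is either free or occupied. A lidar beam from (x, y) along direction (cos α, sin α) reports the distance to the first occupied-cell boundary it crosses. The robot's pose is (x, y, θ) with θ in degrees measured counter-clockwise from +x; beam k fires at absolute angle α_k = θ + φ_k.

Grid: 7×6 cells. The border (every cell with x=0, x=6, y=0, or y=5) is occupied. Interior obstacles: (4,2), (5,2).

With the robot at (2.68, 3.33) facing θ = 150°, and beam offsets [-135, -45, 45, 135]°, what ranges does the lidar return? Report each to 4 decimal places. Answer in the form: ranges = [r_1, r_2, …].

ranges = [3.4371, 1.7289, 1.7393, 2.4122]

beam 1: φ=-135°, α=15°
  cosα=0.9659 sinα=0.2588 | (2,3) | tMaxX 0.3313 tMaxY 2.5887 | tΔX 1.0353 tΔY 3.8637
    t=0.3313 [x] (3,3)
    t=1.3666 [x] (4,3)
    t=2.4018 [x] (5,3)
    t=2.5887 [y] (5,4)
    t=3.4371 [x] (6,4) — stop
  → r_1 = 3.4371
beam 2: φ=-45°, α=105°
  cosα=-0.2588 sinα=0.9659 | (2,3) | tMaxX 2.6273 tMaxY 0.6936 | tΔX 3.8637 tΔY 1.0353
    t=0.6936 [y] (2,4)
    t=1.7289 [y] (2,5) — stop
  → r_2 = 1.7289
beam 3: φ=45°, α=195°
  cosα=-0.9659 sinα=-0.2588 | (2,3) | tMaxX 0.7040 tMaxY 1.2750 | tΔX 1.0353 tΔY 3.8637
    t=0.7040 [x] (1,3)
    t=1.2750 [y] (1,2)
    t=1.7393 [x] (0,2) — stop
  → r_3 = 1.7393
beam 4: φ=135°, α=285°
  cosα=0.2588 sinα=-0.9659 | (2,3) | tMaxX 1.2364 tMaxY 0.3416 | tΔX 3.8637 tΔY 1.0353
    t=0.3416 [y] (2,2)
    t=1.2364 [x] (3,2)
    t=1.3769 [y] (3,1)
    t=2.4122 [y] (3,0) — stop
  → r_4 = 2.4122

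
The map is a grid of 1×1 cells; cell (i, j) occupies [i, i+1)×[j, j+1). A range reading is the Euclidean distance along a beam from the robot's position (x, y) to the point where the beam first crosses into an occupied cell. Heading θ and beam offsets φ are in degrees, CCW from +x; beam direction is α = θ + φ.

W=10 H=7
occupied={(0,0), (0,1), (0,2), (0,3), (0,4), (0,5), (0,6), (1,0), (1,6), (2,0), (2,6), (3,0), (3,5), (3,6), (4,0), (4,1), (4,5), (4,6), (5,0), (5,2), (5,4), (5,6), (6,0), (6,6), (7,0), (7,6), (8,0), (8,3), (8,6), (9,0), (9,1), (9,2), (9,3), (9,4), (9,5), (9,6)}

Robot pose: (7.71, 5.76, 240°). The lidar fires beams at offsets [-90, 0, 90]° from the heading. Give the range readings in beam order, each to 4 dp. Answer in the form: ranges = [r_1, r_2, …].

beam 1: φ=-90°, α=150°
  dir = (cos 150°, sin 150°) = (-0.8660, 0.5000); from cell (7,5)
  next x-line at t=0.8198, next y-line at t=0.4800; Δt_x=1.1547, Δt_y=2.0000
    y: enter (7,6) at t=0.4800 ← occupied
  → r_1 = 0.4800
beam 2: φ=0°, α=240°
  dir = (cos 240°, sin 240°) = (-0.5000, -0.8660); from cell (7,5)
  next x-line at t=1.4200, next y-line at t=0.8776; Δt_x=2.0000, Δt_y=1.1547
    y: enter (7,4) at t=0.8776
    x: enter (6,4) at t=1.4200
    y: enter (6,3) at t=2.0323
    y: enter (6,2) at t=3.1870
    x: enter (5,2) at t=3.4200 ← occupied
  → r_2 = 3.4200
beam 3: φ=90°, α=330°
  dir = (cos 330°, sin 330°) = (0.8660, -0.5000); from cell (7,5)
  next x-line at t=0.3349, next y-line at t=1.5200; Δt_x=1.1547, Δt_y=2.0000
    x: enter (8,5) at t=0.3349
    x: enter (9,5) at t=1.4896 ← occupied
  → r_3 = 1.4896

ranges = [0.4800, 3.4200, 1.4896]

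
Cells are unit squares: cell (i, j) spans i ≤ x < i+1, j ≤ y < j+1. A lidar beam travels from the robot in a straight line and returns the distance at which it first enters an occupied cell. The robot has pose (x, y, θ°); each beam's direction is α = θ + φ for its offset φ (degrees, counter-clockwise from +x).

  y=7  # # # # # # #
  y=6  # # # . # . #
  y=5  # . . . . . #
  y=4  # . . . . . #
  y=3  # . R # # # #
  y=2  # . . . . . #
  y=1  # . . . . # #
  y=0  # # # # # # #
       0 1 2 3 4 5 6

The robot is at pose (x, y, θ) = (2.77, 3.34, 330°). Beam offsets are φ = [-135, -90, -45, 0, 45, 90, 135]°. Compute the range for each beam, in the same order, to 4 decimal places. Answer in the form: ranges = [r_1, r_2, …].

ranges = [1.8324, 2.7020, 2.4225, 0.2656, 0.2381, 0.4600, 2.7538]

beam 1: φ=-135°, α=195°
  cosα=-0.9659 sinα=-0.2588 | (2,3) | tMaxX 0.7972 tMaxY 1.3137 | tΔX 1.0353 tΔY 3.8637
    t=0.7972 [x] (1,3)
    t=1.3137 [y] (1,2)
    t=1.8324 [x] (0,2) — stop
  → r_1 = 1.8324
beam 2: φ=-90°, α=240°
  cosα=-0.5000 sinα=-0.8660 | (2,3) | tMaxX 1.5400 tMaxY 0.3926 | tΔX 2.0000 tΔY 1.1547
    t=0.3926 [y] (2,2)
    t=1.5400 [x] (1,2)
    t=1.5473 [y] (1,1)
    t=2.7020 [y] (1,0) — stop
  → r_2 = 2.7020
beam 3: φ=-45°, α=285°
  cosα=0.2588 sinα=-0.9659 | (2,3) | tMaxX 0.8887 tMaxY 0.3520 | tΔX 3.8637 tΔY 1.0353
    t=0.3520 [y] (2,2)
    t=0.8887 [x] (3,2)
    t=1.3873 [y] (3,1)
    t=2.4225 [y] (3,0) — stop
  → r_3 = 2.4225
beam 4: φ=0°, α=330°
  cosα=0.8660 sinα=-0.5000 | (2,3) | tMaxX 0.2656 tMaxY 0.6800 | tΔX 1.1547 tΔY 2.0000
    t=0.2656 [x] (3,3) — stop
  → r_4 = 0.2656
beam 5: φ=45°, α=15°
  cosα=0.9659 sinα=0.2588 | (2,3) | tMaxX 0.2381 tMaxY 2.5500 | tΔX 1.0353 tΔY 3.8637
    t=0.2381 [x] (3,3) — stop
  → r_5 = 0.2381
beam 6: φ=90°, α=60°
  cosα=0.5000 sinα=0.8660 | (2,3) | tMaxX 0.4600 tMaxY 0.7621 | tΔX 2.0000 tΔY 1.1547
    t=0.4600 [x] (3,3) — stop
  → r_6 = 0.4600
beam 7: φ=135°, α=105°
  cosα=-0.2588 sinα=0.9659 | (2,3) | tMaxX 2.9751 tMaxY 0.6833 | tΔX 3.8637 tΔY 1.0353
    t=0.6833 [y] (2,4)
    t=1.7186 [y] (2,5)
    t=2.7538 [y] (2,6) — stop
  → r_7 = 2.7538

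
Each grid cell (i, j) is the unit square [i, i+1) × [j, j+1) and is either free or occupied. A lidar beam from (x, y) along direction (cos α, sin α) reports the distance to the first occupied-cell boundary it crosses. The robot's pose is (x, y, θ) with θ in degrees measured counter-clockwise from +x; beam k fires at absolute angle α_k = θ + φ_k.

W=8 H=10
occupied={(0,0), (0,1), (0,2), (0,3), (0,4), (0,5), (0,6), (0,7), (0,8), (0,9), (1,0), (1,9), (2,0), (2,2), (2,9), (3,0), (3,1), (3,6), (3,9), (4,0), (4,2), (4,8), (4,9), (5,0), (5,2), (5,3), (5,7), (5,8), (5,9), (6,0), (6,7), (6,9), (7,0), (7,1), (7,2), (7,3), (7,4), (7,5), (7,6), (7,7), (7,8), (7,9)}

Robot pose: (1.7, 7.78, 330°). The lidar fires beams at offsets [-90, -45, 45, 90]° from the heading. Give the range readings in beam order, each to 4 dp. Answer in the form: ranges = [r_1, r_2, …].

ranges = [1.4000, 4.9486, 2.3811, 1.4087]

beam 1: φ=-90°, α=240°
  cosα=-0.5000 sinα=-0.8660 | (1,7) | tMaxX 1.4000 tMaxY 0.9007 | tΔX 2.0000 tΔY 1.1547
    t=0.9007 [y] (1,6)
    t=1.4000 [x] (0,6) — stop
  → r_1 = 1.4000
beam 2: φ=-45°, α=285°
  cosα=0.2588 sinα=-0.9659 | (1,7) | tMaxX 1.1591 tMaxY 0.8075 | tΔX 3.8637 tΔY 1.0353
    t=0.8075 [y] (1,6)
    t=1.1591 [x] (2,6)
    t=1.8428 [y] (2,5)
    t=2.8781 [y] (2,4)
    t=3.9133 [y] (2,3)
    t=4.9486 [y] (2,2) — stop
  → r_2 = 4.9486
beam 3: φ=45°, α=15°
  cosα=0.9659 sinα=0.2588 | (1,7) | tMaxX 0.3106 tMaxY 0.8500 | tΔX 1.0353 tΔY 3.8637
    t=0.3106 [x] (2,7)
    t=0.8500 [y] (2,8)
    t=1.3459 [x] (3,8)
    t=2.3811 [x] (4,8) — stop
  → r_3 = 2.3811
beam 4: φ=90°, α=60°
  cosα=0.5000 sinα=0.8660 | (1,7) | tMaxX 0.6000 tMaxY 0.2540 | tΔX 2.0000 tΔY 1.1547
    t=0.2540 [y] (1,8)
    t=0.6000 [x] (2,8)
    t=1.4087 [y] (2,9) — stop
  → r_4 = 1.4087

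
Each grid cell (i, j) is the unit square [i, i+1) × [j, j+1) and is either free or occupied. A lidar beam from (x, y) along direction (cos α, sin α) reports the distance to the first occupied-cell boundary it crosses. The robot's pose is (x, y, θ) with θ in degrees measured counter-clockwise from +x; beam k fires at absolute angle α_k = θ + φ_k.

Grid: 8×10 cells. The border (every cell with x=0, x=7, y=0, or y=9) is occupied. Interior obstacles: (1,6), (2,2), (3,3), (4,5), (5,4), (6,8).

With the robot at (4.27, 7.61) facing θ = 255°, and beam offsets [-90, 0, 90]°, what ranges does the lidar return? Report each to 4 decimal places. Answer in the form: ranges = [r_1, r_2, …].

ranges = [3.3854, 3.7373, 2.8263]

beam 1: φ=-90°, α=165°
  cosα=-0.9659 sinα=0.2588 | (4,7) | tMaxX 0.2795 tMaxY 1.5068 | tΔX 1.0353 tΔY 3.8637
    t=0.2795 [x] (3,7)
    t=1.3148 [x] (2,7)
    t=1.5068 [y] (2,8)
    t=2.3501 [x] (1,8)
    t=3.3854 [x] (0,8) — stop
  → r_1 = 3.3854
beam 2: φ=0°, α=255°
  cosα=-0.2588 sinα=-0.9659 | (4,7) | tMaxX 1.0432 tMaxY 0.6315 | tΔX 3.8637 tΔY 1.0353
    t=0.6315 [y] (4,6)
    t=1.0432 [x] (3,6)
    t=1.6668 [y] (3,5)
    t=2.7021 [y] (3,4)
    t=3.7373 [y] (3,3) — stop
  → r_2 = 3.7373
beam 3: φ=90°, α=345°
  cosα=0.9659 sinα=-0.2588 | (4,7) | tMaxX 0.7558 tMaxY 2.3569 | tΔX 1.0353 tΔY 3.8637
    t=0.7558 [x] (5,7)
    t=1.7910 [x] (6,7)
    t=2.3569 [y] (6,6)
    t=2.8263 [x] (7,6) — stop
  → r_3 = 2.8263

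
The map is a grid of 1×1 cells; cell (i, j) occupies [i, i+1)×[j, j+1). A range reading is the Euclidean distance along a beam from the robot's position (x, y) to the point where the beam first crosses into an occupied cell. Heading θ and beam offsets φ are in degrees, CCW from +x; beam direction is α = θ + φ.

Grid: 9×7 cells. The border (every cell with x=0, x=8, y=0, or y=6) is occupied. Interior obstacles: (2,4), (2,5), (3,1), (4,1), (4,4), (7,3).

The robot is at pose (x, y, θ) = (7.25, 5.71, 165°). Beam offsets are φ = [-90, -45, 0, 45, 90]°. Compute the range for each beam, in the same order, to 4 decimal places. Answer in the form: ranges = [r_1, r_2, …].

ranges = [0.3002, 0.3349, 1.1205, 2.5981, 4.8762]

beam 1: φ=-90°, α=75°
  direction (0.2588, 0.9659); cell (7,5); t to first gridline: x 2.8978, y 0.3002 (then +3.8637 / +1.0353)
    (7,6) via y @ 0.3002  # hit
  → r_1 = 0.3002
beam 2: φ=-45°, α=120°
  direction (-0.5000, 0.8660); cell (7,5); t to first gridline: x 0.5000, y 0.3349 (then +2.0000 / +1.1547)
    (7,6) via y @ 0.3349  # hit
  → r_2 = 0.3349
beam 3: φ=0°, α=165°
  direction (-0.9659, 0.2588); cell (7,5); t to first gridline: x 0.2588, y 1.1205 (then +1.0353 / +3.8637)
    (6,5) via x @ 0.2588
    (6,6) via y @ 1.1205  # hit
  → r_3 = 1.1205
beam 4: φ=45°, α=210°
  direction (-0.8660, -0.5000); cell (7,5); t to first gridline: x 0.2887, y 1.4200 (then +1.1547 / +2.0000)
    (6,5) via x @ 0.2887
    (6,4) via y @ 1.4200
    (5,4) via x @ 1.4434
    (4,4) via x @ 2.5981  # hit
  → r_4 = 2.5981
beam 5: φ=90°, α=255°
  direction (-0.2588, -0.9659); cell (7,5); t to first gridline: x 0.9659, y 0.7350 (then +3.8637 / +1.0353)
    (7,4) via y @ 0.7350
    (6,4) via x @ 0.9659
    (6,3) via y @ 1.7703
    (6,2) via y @ 2.8056
    (6,1) via y @ 3.8409
    (5,1) via x @ 4.8296
    (5,0) via y @ 4.8762  # hit
  → r_5 = 4.8762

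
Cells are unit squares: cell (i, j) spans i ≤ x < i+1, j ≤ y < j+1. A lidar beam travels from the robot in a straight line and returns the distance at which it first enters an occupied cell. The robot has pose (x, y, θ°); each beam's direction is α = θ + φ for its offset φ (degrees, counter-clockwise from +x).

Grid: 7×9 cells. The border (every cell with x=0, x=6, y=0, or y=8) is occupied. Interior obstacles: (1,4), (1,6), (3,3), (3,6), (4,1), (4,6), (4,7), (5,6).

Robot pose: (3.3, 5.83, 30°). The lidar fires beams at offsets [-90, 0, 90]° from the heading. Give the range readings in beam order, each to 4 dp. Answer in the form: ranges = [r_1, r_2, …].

ranges = [5.4000, 0.3400, 0.1963]

beam 1: φ=-90°, α=300°
  direction (0.5000, -0.8660); cell (3,5); t to first gridline: x 1.4000, y 0.9584 (then +2.0000 / +1.1547)
    (3,4) via y @ 0.9584
    (4,4) via x @ 1.4000
    (4,3) via y @ 2.1131
    (4,2) via y @ 3.2678
    (5,2) via x @ 3.4000
    (5,1) via y @ 4.4225
    (6,1) via x @ 5.4000  # hit
  → r_1 = 5.4000
beam 2: φ=0°, α=30°
  direction (0.8660, 0.5000); cell (3,5); t to first gridline: x 0.8083, y 0.3400 (then +1.1547 / +2.0000)
    (3,6) via y @ 0.3400  # hit
  → r_2 = 0.3400
beam 3: φ=90°, α=120°
  direction (-0.5000, 0.8660); cell (3,5); t to first gridline: x 0.6000, y 0.1963 (then +2.0000 / +1.1547)
    (3,6) via y @ 0.1963  # hit
  → r_3 = 0.1963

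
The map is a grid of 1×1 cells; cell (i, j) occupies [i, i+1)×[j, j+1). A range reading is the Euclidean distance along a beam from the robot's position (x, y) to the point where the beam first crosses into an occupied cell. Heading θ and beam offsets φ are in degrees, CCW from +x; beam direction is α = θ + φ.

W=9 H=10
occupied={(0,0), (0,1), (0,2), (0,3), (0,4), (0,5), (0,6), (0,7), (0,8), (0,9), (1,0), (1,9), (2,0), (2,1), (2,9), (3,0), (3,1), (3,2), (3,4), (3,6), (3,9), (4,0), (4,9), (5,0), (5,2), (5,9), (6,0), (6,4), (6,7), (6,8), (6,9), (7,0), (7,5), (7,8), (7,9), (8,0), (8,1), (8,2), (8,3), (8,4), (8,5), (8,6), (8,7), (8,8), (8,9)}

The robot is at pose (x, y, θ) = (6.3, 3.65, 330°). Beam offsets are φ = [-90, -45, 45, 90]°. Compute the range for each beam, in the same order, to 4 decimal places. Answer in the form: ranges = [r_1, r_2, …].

beam 1: φ=-90°, α=240°
  d=(-0.5000,-0.8660)  start (6,3)  tX=0.6000 tY=0.7506  stride 1/|dx|=2.0000 1/|dy|=1.1547
    cross x-line → (5,3), t=0.6000
    cross y-line → (5,2), t=0.7506 (wall)
  → r_1 = 0.7506
beam 2: φ=-45°, α=285°
  d=(0.2588,-0.9659)  start (6,3)  tX=2.7046 tY=0.6729  stride 1/|dx|=3.8637 1/|dy|=1.0353
    cross y-line → (6,2), t=0.6729
    cross y-line → (6,1), t=1.7082
    cross x-line → (7,1), t=2.7046
    cross y-line → (7,0), t=2.7435 (wall)
  → r_2 = 2.7435
beam 3: φ=45°, α=15°
  d=(0.9659,0.2588)  start (6,3)  tX=0.7247 tY=1.3523  stride 1/|dx|=1.0353 1/|dy|=3.8637
    cross x-line → (7,3), t=0.7247
    cross y-line → (7,4), t=1.3523
    cross x-line → (8,4), t=1.7600 (wall)
  → r_3 = 1.7600
beam 4: φ=90°, α=60°
  d=(0.5000,0.8660)  start (6,3)  tX=1.4000 tY=0.4041  stride 1/|dx|=2.0000 1/|dy|=1.1547
    cross y-line → (6,4), t=0.4041 (wall)
  → r_4 = 0.4041

ranges = [0.7506, 2.7435, 1.7600, 0.4041]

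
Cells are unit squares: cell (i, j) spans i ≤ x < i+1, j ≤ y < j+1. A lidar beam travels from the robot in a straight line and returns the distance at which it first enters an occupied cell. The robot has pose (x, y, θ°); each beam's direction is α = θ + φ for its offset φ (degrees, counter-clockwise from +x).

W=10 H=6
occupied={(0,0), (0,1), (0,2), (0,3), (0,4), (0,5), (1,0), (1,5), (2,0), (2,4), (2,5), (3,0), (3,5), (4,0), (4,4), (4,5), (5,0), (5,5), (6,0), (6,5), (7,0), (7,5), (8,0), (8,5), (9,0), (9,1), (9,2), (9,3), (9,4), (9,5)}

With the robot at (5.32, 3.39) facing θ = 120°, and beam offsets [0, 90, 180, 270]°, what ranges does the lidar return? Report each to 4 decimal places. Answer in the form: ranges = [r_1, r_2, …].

ranges = [0.7044, 4.7800, 2.7597, 3.2200]

beam 1: φ=0°, α=120°
  direction (-0.5000, 0.8660); cell (5,3); t to first gridline: x 0.6400, y 0.7044 (then +2.0000 / +1.1547)
    (4,3) via x @ 0.6400
    (4,4) via y @ 0.7044  # hit
  → r_1 = 0.7044
beam 2: φ=90°, α=210°
  direction (-0.8660, -0.5000); cell (5,3); t to first gridline: x 0.3695, y 0.7800 (then +1.1547 / +2.0000)
    (4,3) via x @ 0.3695
    (4,2) via y @ 0.7800
    (3,2) via x @ 1.5242
    (2,2) via x @ 2.6789
    (2,1) via y @ 2.7800
    (1,1) via x @ 3.8336
    (1,0) via y @ 4.7800  # hit
  → r_2 = 4.7800
beam 3: φ=180°, α=300°
  direction (0.5000, -0.8660); cell (5,3); t to first gridline: x 1.3600, y 0.4503 (then +2.0000 / +1.1547)
    (5,2) via y @ 0.4503
    (6,2) via x @ 1.3600
    (6,1) via y @ 1.6050
    (6,0) via y @ 2.7597  # hit
  → r_3 = 2.7597
beam 4: φ=270°, α=30°
  direction (0.8660, 0.5000); cell (5,3); t to first gridline: x 0.7852, y 1.2200 (then +1.1547 / +2.0000)
    (6,3) via x @ 0.7852
    (6,4) via y @ 1.2200
    (7,4) via x @ 1.9399
    (8,4) via x @ 3.0946
    (8,5) via y @ 3.2200  # hit
  → r_4 = 3.2200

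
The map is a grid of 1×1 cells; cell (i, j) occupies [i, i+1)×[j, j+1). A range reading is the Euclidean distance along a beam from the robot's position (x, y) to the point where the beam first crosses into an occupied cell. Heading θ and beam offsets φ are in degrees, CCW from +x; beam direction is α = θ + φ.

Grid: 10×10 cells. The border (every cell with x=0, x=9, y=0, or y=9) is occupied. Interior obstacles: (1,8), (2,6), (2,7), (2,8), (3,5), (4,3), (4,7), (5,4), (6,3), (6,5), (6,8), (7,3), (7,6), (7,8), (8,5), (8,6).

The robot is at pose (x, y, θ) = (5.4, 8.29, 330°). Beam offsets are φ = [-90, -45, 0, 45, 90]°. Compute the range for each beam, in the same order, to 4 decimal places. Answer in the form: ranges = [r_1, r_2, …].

ranges = [0.8000, 2.3708, 2.5800, 0.6212, 0.8198]

beam 1: φ=-90°, α=240°
  cosα=-0.5000 sinα=-0.8660 | (5,8) | tMaxX 0.8000 tMaxY 0.3349 | tΔX 2.0000 tΔY 1.1547
    t=0.3349 [y] (5,7)
    t=0.8000 [x] (4,7) — stop
  → r_1 = 0.8000
beam 2: φ=-45°, α=285°
  cosα=0.2588 sinα=-0.9659 | (5,8) | tMaxX 2.3182 tMaxY 0.3002 | tΔX 3.8637 tΔY 1.0353
    t=0.3002 [y] (5,7)
    t=1.3355 [y] (5,6)
    t=2.3182 [x] (6,6)
    t=2.3708 [y] (6,5) — stop
  → r_2 = 2.3708
beam 3: φ=0°, α=330°
  cosα=0.8660 sinα=-0.5000 | (5,8) | tMaxX 0.6928 tMaxY 0.5800 | tΔX 1.1547 tΔY 2.0000
    t=0.5800 [y] (5,7)
    t=0.6928 [x] (6,7)
    t=1.8475 [x] (7,7)
    t=2.5800 [y] (7,6) — stop
  → r_3 = 2.5800
beam 4: φ=45°, α=15°
  cosα=0.9659 sinα=0.2588 | (5,8) | tMaxX 0.6212 tMaxY 2.7432 | tΔX 1.0353 tΔY 3.8637
    t=0.6212 [x] (6,8) — stop
  → r_4 = 0.6212
beam 5: φ=90°, α=60°
  cosα=0.5000 sinα=0.8660 | (5,8) | tMaxX 1.2000 tMaxY 0.8198 | tΔX 2.0000 tΔY 1.1547
    t=0.8198 [y] (5,9) — stop
  → r_5 = 0.8198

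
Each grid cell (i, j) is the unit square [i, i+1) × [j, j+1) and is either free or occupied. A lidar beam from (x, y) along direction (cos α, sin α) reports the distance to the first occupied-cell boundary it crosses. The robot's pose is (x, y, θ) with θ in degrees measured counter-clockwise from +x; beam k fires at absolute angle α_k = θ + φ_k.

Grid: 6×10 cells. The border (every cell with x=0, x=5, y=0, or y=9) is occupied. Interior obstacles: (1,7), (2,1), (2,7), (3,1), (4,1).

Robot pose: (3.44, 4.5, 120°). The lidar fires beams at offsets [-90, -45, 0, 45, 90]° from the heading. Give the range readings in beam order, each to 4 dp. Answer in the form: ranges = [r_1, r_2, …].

beam 1: φ=-90°, α=30°
  cosα=0.8660 sinα=0.5000 | (3,4) | tMaxX 0.6466 tMaxY 1.0000 | tΔX 1.1547 tΔY 2.0000
    t=0.6466 [x] (4,4)
    t=1.0000 [y] (4,5)
    t=1.8013 [x] (5,5) — stop
  → r_1 = 1.8013
beam 2: φ=-45°, α=75°
  cosα=0.2588 sinα=0.9659 | (3,4) | tMaxX 2.1637 tMaxY 0.5176 | tΔX 3.8637 tΔY 1.0353
    t=0.5176 [y] (3,5)
    t=1.5529 [y] (3,6)
    t=2.1637 [x] (4,6)
    t=2.5882 [y] (4,7)
    t=3.6235 [y] (4,8)
    t=4.6587 [y] (4,9) — stop
  → r_2 = 4.6587
beam 3: φ=0°, α=120°
  cosα=-0.5000 sinα=0.8660 | (3,4) | tMaxX 0.8800 tMaxY 0.5774 | tΔX 2.0000 tΔY 1.1547
    t=0.5774 [y] (3,5)
    t=0.8800 [x] (2,5)
    t=1.7321 [y] (2,6)
    t=2.8800 [x] (1,6)
    t=2.8868 [y] (1,7) — stop
  → r_3 = 2.8868
beam 4: φ=45°, α=165°
  cosα=-0.9659 sinα=0.2588 | (3,4) | tMaxX 0.4555 tMaxY 1.9319 | tΔX 1.0353 tΔY 3.8637
    t=0.4555 [x] (2,4)
    t=1.4908 [x] (1,4)
    t=1.9319 [y] (1,5)
    t=2.5261 [x] (0,5) — stop
  → r_4 = 2.5261
beam 5: φ=90°, α=210°
  cosα=-0.8660 sinα=-0.5000 | (3,4) | tMaxX 0.5081 tMaxY 1.0000 | tΔX 1.1547 tΔY 2.0000
    t=0.5081 [x] (2,4)
    t=1.0000 [y] (2,3)
    t=1.6628 [x] (1,3)
    t=2.8175 [x] (0,3) — stop
  → r_5 = 2.8175

ranges = [1.8013, 4.6587, 2.8868, 2.5261, 2.8175]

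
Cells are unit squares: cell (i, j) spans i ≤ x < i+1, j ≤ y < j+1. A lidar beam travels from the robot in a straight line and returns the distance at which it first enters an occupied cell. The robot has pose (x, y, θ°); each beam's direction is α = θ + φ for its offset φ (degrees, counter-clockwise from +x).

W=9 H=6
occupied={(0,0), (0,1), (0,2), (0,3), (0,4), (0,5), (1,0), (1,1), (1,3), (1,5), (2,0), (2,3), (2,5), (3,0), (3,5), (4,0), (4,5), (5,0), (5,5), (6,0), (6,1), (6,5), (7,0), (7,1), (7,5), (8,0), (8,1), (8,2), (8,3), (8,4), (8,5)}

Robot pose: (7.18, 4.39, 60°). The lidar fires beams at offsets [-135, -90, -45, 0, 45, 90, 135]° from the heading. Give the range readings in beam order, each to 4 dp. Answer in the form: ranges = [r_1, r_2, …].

ranges = [2.4743, 0.9469, 0.8489, 0.7044, 0.6315, 1.2200, 4.3275]

beam 1: φ=-135°, α=285°
  direction (0.2588, -0.9659); cell (7,4); t to first gridline: x 3.1682, y 0.4038 (then +3.8637 / +1.0353)
    (7,3) via y @ 0.4038
    (7,2) via y @ 1.4390
    (7,1) via y @ 2.4743  # hit
  → r_1 = 2.4743
beam 2: φ=-90°, α=330°
  direction (0.8660, -0.5000); cell (7,4); t to first gridline: x 0.9469, y 0.7800 (then +1.1547 / +2.0000)
    (7,3) via y @ 0.7800
    (8,3) via x @ 0.9469  # hit
  → r_2 = 0.9469
beam 3: φ=-45°, α=15°
  direction (0.9659, 0.2588); cell (7,4); t to first gridline: x 0.8489, y 2.3569 (then +1.0353 / +3.8637)
    (8,4) via x @ 0.8489  # hit
  → r_3 = 0.8489
beam 4: φ=0°, α=60°
  direction (0.5000, 0.8660); cell (7,4); t to first gridline: x 1.6400, y 0.7044 (then +2.0000 / +1.1547)
    (7,5) via y @ 0.7044  # hit
  → r_4 = 0.7044
beam 5: φ=45°, α=105°
  direction (-0.2588, 0.9659); cell (7,4); t to first gridline: x 0.6955, y 0.6315 (then +3.8637 / +1.0353)
    (7,5) via y @ 0.6315  # hit
  → r_5 = 0.6315
beam 6: φ=90°, α=150°
  direction (-0.8660, 0.5000); cell (7,4); t to first gridline: x 0.2078, y 1.2200 (then +1.1547 / +2.0000)
    (6,4) via x @ 0.2078
    (6,5) via y @ 1.2200  # hit
  → r_6 = 1.2200
beam 7: φ=135°, α=195°
  direction (-0.9659, -0.2588); cell (7,4); t to first gridline: x 0.1863, y 1.5068 (then +1.0353 / +3.8637)
    (6,4) via x @ 0.1863
    (5,4) via x @ 1.2216
    (5,3) via y @ 1.5068
    (4,3) via x @ 2.2569
    (3,3) via x @ 3.2922
    (2,3) via x @ 4.3275  # hit
  → r_7 = 4.3275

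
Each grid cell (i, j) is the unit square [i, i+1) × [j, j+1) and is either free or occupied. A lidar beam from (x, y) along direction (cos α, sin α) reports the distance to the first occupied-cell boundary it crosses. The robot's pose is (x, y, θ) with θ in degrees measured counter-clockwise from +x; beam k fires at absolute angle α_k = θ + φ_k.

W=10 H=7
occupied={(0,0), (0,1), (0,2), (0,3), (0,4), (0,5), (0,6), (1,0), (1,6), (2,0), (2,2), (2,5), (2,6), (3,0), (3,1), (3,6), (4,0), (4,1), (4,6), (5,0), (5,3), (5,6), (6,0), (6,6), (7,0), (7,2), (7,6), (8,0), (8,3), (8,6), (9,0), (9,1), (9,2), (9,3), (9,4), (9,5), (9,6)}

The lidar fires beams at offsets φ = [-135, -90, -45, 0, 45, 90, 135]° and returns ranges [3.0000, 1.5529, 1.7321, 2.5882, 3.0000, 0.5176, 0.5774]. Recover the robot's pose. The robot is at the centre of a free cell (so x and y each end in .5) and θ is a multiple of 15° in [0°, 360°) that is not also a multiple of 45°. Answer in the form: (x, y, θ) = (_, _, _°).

Candidates: 33 free-cell centres × 16 headings = 528 poses. Raycast each; keep the one whose scan matches to 4 dp.
  (2.5, 1.5, 15°): beam 1 = 0.5774 ≠ 3.0000 ✗
  (4.5, 3.5, 60°): beam 1 = 1.5529 ≠ 3.0000 ✗
  (2.5, 3.5, 120°): beam 1 = 4.6587 ≠ 3.0000 ✗
  …
  (5.5, 4.5, 165°): r_1=3.0000, r_2=1.5529, r_3=1.7321, r_4=2.5882, r_5=3.0000, r_6=0.5176, r_7=0.5774 — all match ✓
Unique over the lattice → pose = (5.5, 4.5, 165°).

(x, y, θ) = (5.5, 4.5, 165°)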